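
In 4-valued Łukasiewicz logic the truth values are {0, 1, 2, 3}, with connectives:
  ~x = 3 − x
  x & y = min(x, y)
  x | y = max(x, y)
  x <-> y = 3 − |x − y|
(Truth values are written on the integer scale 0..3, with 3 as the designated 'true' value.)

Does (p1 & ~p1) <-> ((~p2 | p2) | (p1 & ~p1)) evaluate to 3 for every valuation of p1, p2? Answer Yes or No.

No

Counterexample: take p1 = 0, p2 = 0.
~p1 = ~0 = 3
p1 & ~p1 = 0 & 3 = 0
~p2 = ~0 = 3
~p2 | p2 = 3 | 0 = 3
(~p2 | p2) | (p1 & ~p1) = 3 | 0 = 3
(p1 & ~p1) <-> ((~p2 | p2) | (p1 & ~p1)) = 0 <-> 3 = 0
This gives 0 ≠ 3.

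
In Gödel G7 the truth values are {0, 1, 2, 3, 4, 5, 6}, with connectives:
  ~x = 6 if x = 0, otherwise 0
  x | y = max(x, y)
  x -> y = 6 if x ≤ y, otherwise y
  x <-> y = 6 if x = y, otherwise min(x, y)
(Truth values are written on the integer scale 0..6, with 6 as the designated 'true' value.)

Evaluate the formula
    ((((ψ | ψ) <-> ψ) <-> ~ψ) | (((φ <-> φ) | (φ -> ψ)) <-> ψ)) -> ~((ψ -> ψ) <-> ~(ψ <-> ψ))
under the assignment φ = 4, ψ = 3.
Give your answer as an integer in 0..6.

ψ | ψ = 3 | 3 = 3
(ψ | ψ) <-> ψ = 3 <-> 3 = 6
~ψ = ~3 = 0
((ψ | ψ) <-> ψ) <-> ~ψ = 6 <-> 0 = 0
φ <-> φ = 4 <-> 4 = 6
φ -> ψ = 4 -> 3 = 3
(φ <-> φ) | (φ -> ψ) = 6 | 3 = 6
((φ <-> φ) | (φ -> ψ)) <-> ψ = 6 <-> 3 = 3
(((ψ | ψ) <-> ψ) <-> ~ψ) | (((φ <-> φ) | (φ -> ψ)) <-> ψ) = 0 | 3 = 3
ψ -> ψ = 3 -> 3 = 6
ψ <-> ψ = 3 <-> 3 = 6
~(ψ <-> ψ) = ~6 = 0
(ψ -> ψ) <-> ~(ψ <-> ψ) = 6 <-> 0 = 0
~((ψ -> ψ) <-> ~(ψ <-> ψ)) = ~0 = 6
((((ψ | ψ) <-> ψ) <-> ~ψ) | (((φ <-> φ) | (φ -> ψ)) <-> ψ)) -> ~((ψ -> ψ) <-> ~(ψ <-> ψ)) = 3 -> 6 = 6

6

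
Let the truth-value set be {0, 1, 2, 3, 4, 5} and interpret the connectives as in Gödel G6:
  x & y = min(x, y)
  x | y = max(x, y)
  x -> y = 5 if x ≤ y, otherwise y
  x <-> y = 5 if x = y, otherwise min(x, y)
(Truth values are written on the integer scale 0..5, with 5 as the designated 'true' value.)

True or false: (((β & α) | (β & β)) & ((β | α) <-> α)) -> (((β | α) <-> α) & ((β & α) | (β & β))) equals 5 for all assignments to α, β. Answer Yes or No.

At α = 5, β = 4, for instance:
β & α = 4 & 5 = 4
β & β = 4 & 4 = 4
(β & α) | (β & β) = 4 | 4 = 4
β | α = 4 | 5 = 5
(β | α) <-> α = 5 <-> 5 = 5
((β & α) | (β & β)) & ((β | α) <-> α) = 4 & 5 = 4
((β | α) <-> α) & ((β & α) | (β & β)) = 5 & 4 = 4
(((β & α) | (β & β)) & ((β | α) <-> α)) -> (((β | α) <-> α) & ((β & α) | (β & β))) = 4 -> 4 = 5
and checking the remaining 35 assignments likewise gives ≥ 5 in every case.

Yes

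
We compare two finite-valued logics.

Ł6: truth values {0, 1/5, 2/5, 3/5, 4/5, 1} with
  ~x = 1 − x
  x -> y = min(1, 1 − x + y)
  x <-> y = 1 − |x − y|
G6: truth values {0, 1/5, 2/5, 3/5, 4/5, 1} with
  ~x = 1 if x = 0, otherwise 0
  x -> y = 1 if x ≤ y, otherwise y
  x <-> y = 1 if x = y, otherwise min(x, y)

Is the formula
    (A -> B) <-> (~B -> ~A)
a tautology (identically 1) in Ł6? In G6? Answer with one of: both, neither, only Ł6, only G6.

only Ł6

In Ł6: every assignment gives 1 — tautology.
In G6: at A = 2/5, B = 1/5 the value is 1/5 — not a tautology.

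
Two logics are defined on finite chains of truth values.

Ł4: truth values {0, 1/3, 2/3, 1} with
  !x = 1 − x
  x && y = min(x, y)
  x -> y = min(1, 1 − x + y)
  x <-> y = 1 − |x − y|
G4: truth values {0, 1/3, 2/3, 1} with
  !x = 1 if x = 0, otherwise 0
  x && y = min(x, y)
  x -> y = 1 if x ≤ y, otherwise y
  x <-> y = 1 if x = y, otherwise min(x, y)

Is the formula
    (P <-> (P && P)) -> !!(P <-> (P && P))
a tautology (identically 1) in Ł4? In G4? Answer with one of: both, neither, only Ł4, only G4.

In Ł4: every assignment gives 1 — tautology.
In G4: every assignment gives 1 — tautology.

both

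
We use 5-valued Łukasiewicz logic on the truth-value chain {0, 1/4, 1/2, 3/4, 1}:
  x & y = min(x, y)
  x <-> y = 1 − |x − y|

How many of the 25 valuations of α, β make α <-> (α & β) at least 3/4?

19

value 1: 15 assignments (counts)
value 3/4: 4 assignments (counts)
value 1/2: 3 assignments
value 1/4: 2 assignments
value 0: 1 assignment
So 19 of the 25 assignments meet the threshold.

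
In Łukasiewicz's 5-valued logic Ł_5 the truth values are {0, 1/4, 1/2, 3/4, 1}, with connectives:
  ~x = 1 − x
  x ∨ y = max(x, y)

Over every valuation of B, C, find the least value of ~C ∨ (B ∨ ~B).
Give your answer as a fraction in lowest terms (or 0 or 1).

Take B = 1/2, C = 1/2:
~C = ~1/2 = 1/2
~B = ~1/2 = 1/2
B ∨ ~B = 1/2 ∨ 1/2 = 1/2
~C ∨ (B ∨ ~B) = 1/2 ∨ 1/2 = 1/2
No assignment yields a value below 1/2, so this is the minimum.

1/2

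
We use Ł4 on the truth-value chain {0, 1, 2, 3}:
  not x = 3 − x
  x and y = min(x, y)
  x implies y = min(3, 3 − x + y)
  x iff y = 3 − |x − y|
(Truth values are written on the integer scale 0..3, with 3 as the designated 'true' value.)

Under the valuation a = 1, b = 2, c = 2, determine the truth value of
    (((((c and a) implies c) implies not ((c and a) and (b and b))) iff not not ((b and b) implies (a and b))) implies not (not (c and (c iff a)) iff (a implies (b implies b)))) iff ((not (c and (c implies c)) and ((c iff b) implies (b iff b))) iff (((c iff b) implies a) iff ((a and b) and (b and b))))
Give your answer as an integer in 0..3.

c and a = 2 and 1 = 1
(c and a) implies c = 1 implies 2 = 3
c and a = 2 and 1 = 1
b and b = 2 and 2 = 2
(c and a) and (b and b) = 1 and 2 = 1
not ((c and a) and (b and b)) = not 1 = 2
((c and a) implies c) implies not ((c and a) and (b and b)) = 3 implies 2 = 2
b and b = 2 and 2 = 2
a and b = 1 and 2 = 1
(b and b) implies (a and b) = 2 implies 1 = 2
not ((b and b) implies (a and b)) = not 2 = 1
not not ((b and b) implies (a and b)) = not 1 = 2
(((c and a) implies c) implies not ((c and a) and (b and b))) iff not not ((b and b) implies (a and b)) = 2 iff 2 = 3
c iff a = 2 iff 1 = 2
c and (c iff a) = 2 and 2 = 2
not (c and (c iff a)) = not 2 = 1
b implies b = 2 implies 2 = 3
a implies (b implies b) = 1 implies 3 = 3
not (c and (c iff a)) iff (a implies (b implies b)) = 1 iff 3 = 1
not (not (c and (c iff a)) iff (a implies (b implies b))) = not 1 = 2
((((c and a) implies c) implies not ((c and a) and (b and b))) iff not not ((b and b) implies (a and b))) implies not (not (c and (c iff a)) iff (a implies (b implies b))) = 3 implies 2 = 2
c implies c = 2 implies 2 = 3
c and (c implies c) = 2 and 3 = 2
not (c and (c implies c)) = not 2 = 1
c iff b = 2 iff 2 = 3
b iff b = 2 iff 2 = 3
(c iff b) implies (b iff b) = 3 implies 3 = 3
not (c and (c implies c)) and ((c iff b) implies (b iff b)) = 1 and 3 = 1
c iff b = 2 iff 2 = 3
(c iff b) implies a = 3 implies 1 = 1
a and b = 1 and 2 = 1
b and b = 2 and 2 = 2
(a and b) and (b and b) = 1 and 2 = 1
((c iff b) implies a) iff ((a and b) and (b and b)) = 1 iff 1 = 3
(not (c and (c implies c)) and ((c iff b) implies (b iff b))) iff (((c iff b) implies a) iff ((a and b) and (b and b))) = 1 iff 3 = 1
(((((c and a) implies c) implies not ((c and a) and (b and b))) iff not not ((b and b) implies (a and b))) implies not (not (c and (c iff a)) iff (a implies (b implies b)))) iff ((not (c and (c implies c)) and ((c iff b) implies (b iff b))) iff (((c iff b) implies a) iff ((a and b) and (b and b)))) = 2 iff 1 = 2

2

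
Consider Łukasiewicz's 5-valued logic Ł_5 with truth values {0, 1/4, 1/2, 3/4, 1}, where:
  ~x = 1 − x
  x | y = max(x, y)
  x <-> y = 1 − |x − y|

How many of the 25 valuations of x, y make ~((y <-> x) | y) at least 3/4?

value 1: 1 assignment (counts)
value 3/4: 2 assignments (counts)
value 1/2: 4 assignments
value 1/4: 9 assignments
value 0: 9 assignments
So 3 of the 25 assignments meet the threshold.

3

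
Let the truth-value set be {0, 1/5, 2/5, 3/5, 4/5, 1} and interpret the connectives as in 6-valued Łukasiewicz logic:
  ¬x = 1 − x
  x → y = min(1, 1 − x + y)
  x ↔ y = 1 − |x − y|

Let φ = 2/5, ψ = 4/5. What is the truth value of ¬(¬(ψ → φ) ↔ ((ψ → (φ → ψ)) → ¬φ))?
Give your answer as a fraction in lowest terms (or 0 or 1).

1/5

ψ → φ = 4/5 → 2/5 = 3/5
¬(ψ → φ) = ¬3/5 = 2/5
φ → ψ = 2/5 → 4/5 = 1
ψ → (φ → ψ) = 4/5 → 1 = 1
¬φ = ¬2/5 = 3/5
(ψ → (φ → ψ)) → ¬φ = 1 → 3/5 = 3/5
¬(ψ → φ) ↔ ((ψ → (φ → ψ)) → ¬φ) = 2/5 ↔ 3/5 = 4/5
¬(¬(ψ → φ) ↔ ((ψ → (φ → ψ)) → ¬φ)) = ¬4/5 = 1/5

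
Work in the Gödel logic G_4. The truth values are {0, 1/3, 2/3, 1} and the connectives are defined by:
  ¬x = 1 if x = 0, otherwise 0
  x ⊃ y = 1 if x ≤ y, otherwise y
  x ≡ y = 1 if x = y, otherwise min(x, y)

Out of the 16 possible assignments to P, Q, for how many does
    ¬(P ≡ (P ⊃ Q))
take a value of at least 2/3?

7

P = 0, Q = 0 ↦ 1  ≥
P = 0, Q = 1/3 ↦ 1  ≥
P = 0, Q = 2/3 ↦ 1  ≥
P = 0, Q = 1 ↦ 1  ≥
P = 1/3, Q = 0 ↦ 1  ≥
P = 1/3, Q = 1/3 ↦ 0  <
P = 1/3, Q = 2/3 ↦ 0  <
P = 1/3, Q = 1 ↦ 0  <
P = 2/3, Q = 0 ↦ 1  ≥
P = 2/3, Q = 1/3 ↦ 0  <
P = 2/3, Q = 2/3 ↦ 0  <
P = 2/3, Q = 1 ↦ 0  <
P = 1, Q = 0 ↦ 1  ≥
P = 1, Q = 1/3 ↦ 0  <
P = 1, Q = 2/3 ↦ 0  <
P = 1, Q = 1 ↦ 0  <
So 7 of the 16 assignments meet the threshold.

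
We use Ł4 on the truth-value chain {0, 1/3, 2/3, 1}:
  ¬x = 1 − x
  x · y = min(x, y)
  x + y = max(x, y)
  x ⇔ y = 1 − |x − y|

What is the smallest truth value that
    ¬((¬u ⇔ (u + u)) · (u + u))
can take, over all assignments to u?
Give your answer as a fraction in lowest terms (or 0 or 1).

1/3

Take u = 2/3:
¬u = ¬2/3 = 1/3
u + u = 2/3 + 2/3 = 2/3
¬u ⇔ (u + u) = 1/3 ⇔ 2/3 = 2/3
u + u = 2/3 + 2/3 = 2/3
(¬u ⇔ (u + u)) · (u + u) = 2/3 · 2/3 = 2/3
¬((¬u ⇔ (u + u)) · (u + u)) = ¬2/3 = 1/3
No assignment yields a value below 1/3, so this is the minimum.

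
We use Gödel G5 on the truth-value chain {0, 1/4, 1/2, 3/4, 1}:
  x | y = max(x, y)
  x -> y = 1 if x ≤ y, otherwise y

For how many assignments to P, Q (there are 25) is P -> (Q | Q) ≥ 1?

value 1: 15 assignments (counts)
value 3/4: 1 assignment
value 1/2: 2 assignments
value 1/4: 3 assignments
value 0: 4 assignments
So 15 of the 25 assignments meet the threshold.

15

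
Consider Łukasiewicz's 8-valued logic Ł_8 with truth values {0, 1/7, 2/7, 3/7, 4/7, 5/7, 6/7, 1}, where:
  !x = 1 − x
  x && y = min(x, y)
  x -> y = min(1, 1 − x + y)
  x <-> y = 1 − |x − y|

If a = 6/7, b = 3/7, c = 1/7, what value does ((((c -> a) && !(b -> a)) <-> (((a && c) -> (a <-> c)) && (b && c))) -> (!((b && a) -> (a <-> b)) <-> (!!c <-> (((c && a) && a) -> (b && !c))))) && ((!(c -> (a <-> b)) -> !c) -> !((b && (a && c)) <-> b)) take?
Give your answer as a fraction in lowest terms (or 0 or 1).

c -> a = 1/7 -> 6/7 = 1
b -> a = 3/7 -> 6/7 = 1
!(b -> a) = !1 = 0
(c -> a) && !(b -> a) = 1 && 0 = 0
a && c = 6/7 && 1/7 = 1/7
a <-> c = 6/7 <-> 1/7 = 2/7
(a && c) -> (a <-> c) = 1/7 -> 2/7 = 1
b && c = 3/7 && 1/7 = 1/7
((a && c) -> (a <-> c)) && (b && c) = 1 && 1/7 = 1/7
((c -> a) && !(b -> a)) <-> (((a && c) -> (a <-> c)) && (b && c)) = 0 <-> 1/7 = 6/7
b && a = 3/7 && 6/7 = 3/7
a <-> b = 6/7 <-> 3/7 = 4/7
(b && a) -> (a <-> b) = 3/7 -> 4/7 = 1
!((b && a) -> (a <-> b)) = !1 = 0
!c = !1/7 = 6/7
!!c = !6/7 = 1/7
c && a = 1/7 && 6/7 = 1/7
(c && a) && a = 1/7 && 6/7 = 1/7
!c = !1/7 = 6/7
b && !c = 3/7 && 6/7 = 3/7
((c && a) && a) -> (b && !c) = 1/7 -> 3/7 = 1
!!c <-> (((c && a) && a) -> (b && !c)) = 1/7 <-> 1 = 1/7
!((b && a) -> (a <-> b)) <-> (!!c <-> (((c && a) && a) -> (b && !c))) = 0 <-> 1/7 = 6/7
(((c -> a) && !(b -> a)) <-> (((a && c) -> (a <-> c)) && (b && c))) -> (!((b && a) -> (a <-> b)) <-> (!!c <-> (((c && a) && a) -> (b && !c)))) = 6/7 -> 6/7 = 1
a <-> b = 6/7 <-> 3/7 = 4/7
c -> (a <-> b) = 1/7 -> 4/7 = 1
!(c -> (a <-> b)) = !1 = 0
!c = !1/7 = 6/7
!(c -> (a <-> b)) -> !c = 0 -> 6/7 = 1
a && c = 6/7 && 1/7 = 1/7
b && (a && c) = 3/7 && 1/7 = 1/7
(b && (a && c)) <-> b = 1/7 <-> 3/7 = 5/7
!((b && (a && c)) <-> b) = !5/7 = 2/7
(!(c -> (a <-> b)) -> !c) -> !((b && (a && c)) <-> b) = 1 -> 2/7 = 2/7
((((c -> a) && !(b -> a)) <-> (((a && c) -> (a <-> c)) && (b && c))) -> (!((b && a) -> (a <-> b)) <-> (!!c <-> (((c && a) && a) -> (b && !c))))) && ((!(c -> (a <-> b)) -> !c) -> !((b && (a && c)) <-> b)) = 1 && 2/7 = 2/7

2/7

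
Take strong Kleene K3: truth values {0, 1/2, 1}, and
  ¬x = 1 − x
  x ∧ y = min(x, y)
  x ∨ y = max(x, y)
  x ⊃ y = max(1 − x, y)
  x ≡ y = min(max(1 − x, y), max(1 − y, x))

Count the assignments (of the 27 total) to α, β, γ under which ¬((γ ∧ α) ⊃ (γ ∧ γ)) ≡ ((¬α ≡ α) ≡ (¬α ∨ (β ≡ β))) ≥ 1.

value 1: 13 assignments (counts)
value 1/2: 14 assignments
So 13 of the 27 assignments meet the threshold.

13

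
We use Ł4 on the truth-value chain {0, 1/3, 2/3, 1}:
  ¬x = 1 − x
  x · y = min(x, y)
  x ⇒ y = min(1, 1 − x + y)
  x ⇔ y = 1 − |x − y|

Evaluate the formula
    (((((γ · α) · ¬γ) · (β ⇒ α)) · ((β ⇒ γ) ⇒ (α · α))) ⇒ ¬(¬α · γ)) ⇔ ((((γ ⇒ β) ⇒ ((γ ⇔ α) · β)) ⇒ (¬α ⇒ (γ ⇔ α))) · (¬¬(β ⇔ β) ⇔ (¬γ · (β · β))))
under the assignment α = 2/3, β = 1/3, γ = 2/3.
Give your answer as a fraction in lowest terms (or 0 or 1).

1/3

γ · α = 2/3 · 2/3 = 2/3
¬γ = ¬2/3 = 1/3
(γ · α) · ¬γ = 2/3 · 1/3 = 1/3
β ⇒ α = 1/3 ⇒ 2/3 = 1
((γ · α) · ¬γ) · (β ⇒ α) = 1/3 · 1 = 1/3
β ⇒ γ = 1/3 ⇒ 2/3 = 1
α · α = 2/3 · 2/3 = 2/3
(β ⇒ γ) ⇒ (α · α) = 1 ⇒ 2/3 = 2/3
(((γ · α) · ¬γ) · (β ⇒ α)) · ((β ⇒ γ) ⇒ (α · α)) = 1/3 · 2/3 = 1/3
¬α = ¬2/3 = 1/3
¬α · γ = 1/3 · 2/3 = 1/3
¬(¬α · γ) = ¬1/3 = 2/3
((((γ · α) · ¬γ) · (β ⇒ α)) · ((β ⇒ γ) ⇒ (α · α))) ⇒ ¬(¬α · γ) = 1/3 ⇒ 2/3 = 1
γ ⇒ β = 2/3 ⇒ 1/3 = 2/3
γ ⇔ α = 2/3 ⇔ 2/3 = 1
(γ ⇔ α) · β = 1 · 1/3 = 1/3
(γ ⇒ β) ⇒ ((γ ⇔ α) · β) = 2/3 ⇒ 1/3 = 2/3
¬α = ¬2/3 = 1/3
γ ⇔ α = 2/3 ⇔ 2/3 = 1
¬α ⇒ (γ ⇔ α) = 1/3 ⇒ 1 = 1
((γ ⇒ β) ⇒ ((γ ⇔ α) · β)) ⇒ (¬α ⇒ (γ ⇔ α)) = 2/3 ⇒ 1 = 1
β ⇔ β = 1/3 ⇔ 1/3 = 1
¬(β ⇔ β) = ¬1 = 0
¬¬(β ⇔ β) = ¬0 = 1
¬γ = ¬2/3 = 1/3
β · β = 1/3 · 1/3 = 1/3
¬γ · (β · β) = 1/3 · 1/3 = 1/3
¬¬(β ⇔ β) ⇔ (¬γ · (β · β)) = 1 ⇔ 1/3 = 1/3
(((γ ⇒ β) ⇒ ((γ ⇔ α) · β)) ⇒ (¬α ⇒ (γ ⇔ α))) · (¬¬(β ⇔ β) ⇔ (¬γ · (β · β))) = 1 · 1/3 = 1/3
(((((γ · α) · ¬γ) · (β ⇒ α)) · ((β ⇒ γ) ⇒ (α · α))) ⇒ ¬(¬α · γ)) ⇔ ((((γ ⇒ β) ⇒ ((γ ⇔ α) · β)) ⇒ (¬α ⇒ (γ ⇔ α))) · (¬¬(β ⇔ β) ⇔ (¬γ · (β · β)))) = 1 ⇔ 1/3 = 1/3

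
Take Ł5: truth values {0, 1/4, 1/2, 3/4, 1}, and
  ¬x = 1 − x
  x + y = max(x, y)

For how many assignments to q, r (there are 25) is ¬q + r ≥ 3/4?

value 1: 9 assignments (counts)
value 3/4: 7 assignments (counts)
value 1/2: 5 assignments
value 1/4: 3 assignments
value 0: 1 assignment
So 16 of the 25 assignments meet the threshold.

16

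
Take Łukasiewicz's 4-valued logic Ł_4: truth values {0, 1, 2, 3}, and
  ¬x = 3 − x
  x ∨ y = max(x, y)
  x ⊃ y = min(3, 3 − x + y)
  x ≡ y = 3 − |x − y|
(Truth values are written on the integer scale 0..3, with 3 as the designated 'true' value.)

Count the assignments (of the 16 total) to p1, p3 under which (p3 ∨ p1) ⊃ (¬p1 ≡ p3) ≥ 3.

11

p1 = 0, p3 = 0 ↦ 3  ≥
p1 = 0, p3 = 1 ↦ 3  ≥
p1 = 0, p3 = 2 ↦ 3  ≥
p1 = 0, p3 = 3 ↦ 3  ≥
p1 = 1, p3 = 0 ↦ 3  ≥
p1 = 1, p3 = 1 ↦ 3  ≥
p1 = 1, p3 = 2 ↦ 3  ≥
p1 = 1, p3 = 3 ↦ 2  <
p1 = 2, p3 = 0 ↦ 3  ≥
p1 = 2, p3 = 1 ↦ 3  ≥
p1 = 2, p3 = 2 ↦ 3  ≥
p1 = 2, p3 = 3 ↦ 1  <
p1 = 3, p3 = 0 ↦ 3  ≥
p1 = 3, p3 = 1 ↦ 2  <
p1 = 3, p3 = 2 ↦ 1  <
p1 = 3, p3 = 3 ↦ 0  <
So 11 of the 16 assignments meet the threshold.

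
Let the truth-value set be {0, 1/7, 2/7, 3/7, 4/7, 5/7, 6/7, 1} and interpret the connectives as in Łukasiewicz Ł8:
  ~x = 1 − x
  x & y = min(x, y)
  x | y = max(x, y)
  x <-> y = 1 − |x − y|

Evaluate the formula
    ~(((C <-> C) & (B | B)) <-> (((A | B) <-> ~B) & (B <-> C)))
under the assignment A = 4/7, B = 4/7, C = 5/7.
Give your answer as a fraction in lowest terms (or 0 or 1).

2/7

C <-> C = 5/7 <-> 5/7 = 1
B | B = 4/7 | 4/7 = 4/7
(C <-> C) & (B | B) = 1 & 4/7 = 4/7
A | B = 4/7 | 4/7 = 4/7
~B = ~4/7 = 3/7
(A | B) <-> ~B = 4/7 <-> 3/7 = 6/7
B <-> C = 4/7 <-> 5/7 = 6/7
((A | B) <-> ~B) & (B <-> C) = 6/7 & 6/7 = 6/7
((C <-> C) & (B | B)) <-> (((A | B) <-> ~B) & (B <-> C)) = 4/7 <-> 6/7 = 5/7
~(((C <-> C) & (B | B)) <-> (((A | B) <-> ~B) & (B <-> C))) = ~5/7 = 2/7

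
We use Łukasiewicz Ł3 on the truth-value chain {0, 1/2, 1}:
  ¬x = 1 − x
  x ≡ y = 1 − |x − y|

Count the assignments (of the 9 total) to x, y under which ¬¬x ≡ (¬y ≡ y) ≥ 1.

x = 0, y = 0 ↦ 1  ≥
x = 0, y = 1/2 ↦ 0  <
x = 0, y = 1 ↦ 1  ≥
x = 1/2, y = 0 ↦ 1/2  <
x = 1/2, y = 1/2 ↦ 1/2  <
x = 1/2, y = 1 ↦ 1/2  <
x = 1, y = 0 ↦ 0  <
x = 1, y = 1/2 ↦ 1  ≥
x = 1, y = 1 ↦ 0  <
So 3 of the 9 assignments meet the threshold.

3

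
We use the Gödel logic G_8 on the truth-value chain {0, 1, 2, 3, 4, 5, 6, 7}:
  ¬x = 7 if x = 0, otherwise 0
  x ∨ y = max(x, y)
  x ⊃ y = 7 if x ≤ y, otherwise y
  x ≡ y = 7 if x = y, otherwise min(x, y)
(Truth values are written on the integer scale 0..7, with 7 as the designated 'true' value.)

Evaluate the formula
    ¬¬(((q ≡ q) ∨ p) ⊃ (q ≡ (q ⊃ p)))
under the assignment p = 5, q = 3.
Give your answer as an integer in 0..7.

q ≡ q = 3 ≡ 3 = 7
(q ≡ q) ∨ p = 7 ∨ 5 = 7
q ⊃ p = 3 ⊃ 5 = 7
q ≡ (q ⊃ p) = 3 ≡ 7 = 3
((q ≡ q) ∨ p) ⊃ (q ≡ (q ⊃ p)) = 7 ⊃ 3 = 3
¬(((q ≡ q) ∨ p) ⊃ (q ≡ (q ⊃ p))) = ¬3 = 0
¬¬(((q ≡ q) ∨ p) ⊃ (q ≡ (q ⊃ p))) = ¬0 = 7

7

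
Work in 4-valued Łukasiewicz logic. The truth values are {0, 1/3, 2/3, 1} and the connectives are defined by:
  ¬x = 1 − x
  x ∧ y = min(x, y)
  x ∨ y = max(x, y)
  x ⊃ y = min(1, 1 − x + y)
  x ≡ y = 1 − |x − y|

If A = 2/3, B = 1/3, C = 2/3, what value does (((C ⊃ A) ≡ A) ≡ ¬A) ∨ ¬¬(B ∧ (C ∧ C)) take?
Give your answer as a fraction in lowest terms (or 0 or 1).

2/3

C ⊃ A = 2/3 ⊃ 2/3 = 1
(C ⊃ A) ≡ A = 1 ≡ 2/3 = 2/3
¬A = ¬2/3 = 1/3
((C ⊃ A) ≡ A) ≡ ¬A = 2/3 ≡ 1/3 = 2/3
C ∧ C = 2/3 ∧ 2/3 = 2/3
B ∧ (C ∧ C) = 1/3 ∧ 2/3 = 1/3
¬(B ∧ (C ∧ C)) = ¬1/3 = 2/3
¬¬(B ∧ (C ∧ C)) = ¬2/3 = 1/3
(((C ⊃ A) ≡ A) ≡ ¬A) ∨ ¬¬(B ∧ (C ∧ C)) = 2/3 ∨ 1/3 = 2/3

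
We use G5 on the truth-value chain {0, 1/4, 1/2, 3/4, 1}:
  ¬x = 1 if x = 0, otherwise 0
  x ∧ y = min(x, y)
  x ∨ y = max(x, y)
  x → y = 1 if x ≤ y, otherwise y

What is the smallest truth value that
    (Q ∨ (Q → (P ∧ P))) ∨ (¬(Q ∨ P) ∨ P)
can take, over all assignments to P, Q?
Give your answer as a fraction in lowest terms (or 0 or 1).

1/4

Take P = 0, Q = 1/4:
P ∧ P = 0 ∧ 0 = 0
Q → (P ∧ P) = 1/4 → 0 = 0
Q ∨ (Q → (P ∧ P)) = 1/4 ∨ 0 = 1/4
Q ∨ P = 1/4 ∨ 0 = 1/4
¬(Q ∨ P) = ¬1/4 = 0
¬(Q ∨ P) ∨ P = 0 ∨ 0 = 0
(Q ∨ (Q → (P ∧ P))) ∨ (¬(Q ∨ P) ∨ P) = 1/4 ∨ 0 = 1/4
No assignment yields a value below 1/4, so this is the minimum.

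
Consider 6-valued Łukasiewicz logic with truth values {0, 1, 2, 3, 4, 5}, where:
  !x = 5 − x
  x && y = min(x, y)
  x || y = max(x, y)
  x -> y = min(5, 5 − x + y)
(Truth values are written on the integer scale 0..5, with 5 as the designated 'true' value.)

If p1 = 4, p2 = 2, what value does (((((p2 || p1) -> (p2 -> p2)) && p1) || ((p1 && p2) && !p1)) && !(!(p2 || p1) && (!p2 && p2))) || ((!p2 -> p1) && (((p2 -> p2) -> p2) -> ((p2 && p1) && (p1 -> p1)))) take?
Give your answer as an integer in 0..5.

5

p2 || p1 = 2 || 4 = 4
p2 -> p2 = 2 -> 2 = 5
(p2 || p1) -> (p2 -> p2) = 4 -> 5 = 5
((p2 || p1) -> (p2 -> p2)) && p1 = 5 && 4 = 4
p1 && p2 = 4 && 2 = 2
!p1 = !4 = 1
(p1 && p2) && !p1 = 2 && 1 = 1
(((p2 || p1) -> (p2 -> p2)) && p1) || ((p1 && p2) && !p1) = 4 || 1 = 4
p2 || p1 = 2 || 4 = 4
!(p2 || p1) = !4 = 1
!p2 = !2 = 3
!p2 && p2 = 3 && 2 = 2
!(p2 || p1) && (!p2 && p2) = 1 && 2 = 1
!(!(p2 || p1) && (!p2 && p2)) = !1 = 4
((((p2 || p1) -> (p2 -> p2)) && p1) || ((p1 && p2) && !p1)) && !(!(p2 || p1) && (!p2 && p2)) = 4 && 4 = 4
!p2 = !2 = 3
!p2 -> p1 = 3 -> 4 = 5
p2 -> p2 = 2 -> 2 = 5
(p2 -> p2) -> p2 = 5 -> 2 = 2
p2 && p1 = 2 && 4 = 2
p1 -> p1 = 4 -> 4 = 5
(p2 && p1) && (p1 -> p1) = 2 && 5 = 2
((p2 -> p2) -> p2) -> ((p2 && p1) && (p1 -> p1)) = 2 -> 2 = 5
(!p2 -> p1) && (((p2 -> p2) -> p2) -> ((p2 && p1) && (p1 -> p1))) = 5 && 5 = 5
(((((p2 || p1) -> (p2 -> p2)) && p1) || ((p1 && p2) && !p1)) && !(!(p2 || p1) && (!p2 && p2))) || ((!p2 -> p1) && (((p2 -> p2) -> p2) -> ((p2 && p1) && (p1 -> p1)))) = 4 || 5 = 5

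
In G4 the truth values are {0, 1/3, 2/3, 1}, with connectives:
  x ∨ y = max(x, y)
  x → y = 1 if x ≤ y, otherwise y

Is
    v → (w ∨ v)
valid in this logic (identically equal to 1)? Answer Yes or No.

v = 0, w = 0 ↦ 1
v = 0, w = 1/3 ↦ 1
v = 0, w = 2/3 ↦ 1
v = 0, w = 1 ↦ 1
v = 1/3, w = 0 ↦ 1
v = 1/3, w = 1/3 ↦ 1
v = 1/3, w = 2/3 ↦ 1
v = 1/3, w = 1 ↦ 1
v = 2/3, w = 0 ↦ 1
v = 2/3, w = 1/3 ↦ 1
v = 2/3, w = 2/3 ↦ 1
v = 2/3, w = 1 ↦ 1
v = 1, w = 0 ↦ 1
v = 1, w = 1/3 ↦ 1
v = 1, w = 2/3 ↦ 1
v = 1, w = 1 ↦ 1
Every assignment gives a value ≥ 1.

Yes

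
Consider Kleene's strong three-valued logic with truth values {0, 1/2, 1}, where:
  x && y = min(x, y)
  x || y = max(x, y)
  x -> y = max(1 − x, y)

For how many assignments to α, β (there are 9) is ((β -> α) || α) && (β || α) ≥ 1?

3

α = 0, β = 0 ↦ 0  <
α = 0, β = 1/2 ↦ 1/2  <
α = 0, β = 1 ↦ 0  <
α = 1/2, β = 0 ↦ 1/2  <
α = 1/2, β = 1/2 ↦ 1/2  <
α = 1/2, β = 1 ↦ 1/2  <
α = 1, β = 0 ↦ 1  ≥
α = 1, β = 1/2 ↦ 1  ≥
α = 1, β = 1 ↦ 1  ≥
So 3 of the 9 assignments meet the threshold.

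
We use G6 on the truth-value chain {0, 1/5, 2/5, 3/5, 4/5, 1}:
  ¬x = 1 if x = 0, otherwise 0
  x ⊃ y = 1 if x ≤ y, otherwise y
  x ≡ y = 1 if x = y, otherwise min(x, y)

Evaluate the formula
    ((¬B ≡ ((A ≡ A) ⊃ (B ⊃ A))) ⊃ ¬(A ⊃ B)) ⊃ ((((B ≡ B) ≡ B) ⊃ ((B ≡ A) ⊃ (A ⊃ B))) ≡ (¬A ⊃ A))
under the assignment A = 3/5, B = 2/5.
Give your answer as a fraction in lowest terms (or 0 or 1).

1

¬B = ¬2/5 = 0
A ≡ A = 3/5 ≡ 3/5 = 1
B ⊃ A = 2/5 ⊃ 3/5 = 1
(A ≡ A) ⊃ (B ⊃ A) = 1 ⊃ 1 = 1
¬B ≡ ((A ≡ A) ⊃ (B ⊃ A)) = 0 ≡ 1 = 0
A ⊃ B = 3/5 ⊃ 2/5 = 2/5
¬(A ⊃ B) = ¬2/5 = 0
(¬B ≡ ((A ≡ A) ⊃ (B ⊃ A))) ⊃ ¬(A ⊃ B) = 0 ⊃ 0 = 1
B ≡ B = 2/5 ≡ 2/5 = 1
(B ≡ B) ≡ B = 1 ≡ 2/5 = 2/5
B ≡ A = 2/5 ≡ 3/5 = 2/5
A ⊃ B = 3/5 ⊃ 2/5 = 2/5
(B ≡ A) ⊃ (A ⊃ B) = 2/5 ⊃ 2/5 = 1
((B ≡ B) ≡ B) ⊃ ((B ≡ A) ⊃ (A ⊃ B)) = 2/5 ⊃ 1 = 1
¬A = ¬3/5 = 0
¬A ⊃ A = 0 ⊃ 3/5 = 1
(((B ≡ B) ≡ B) ⊃ ((B ≡ A) ⊃ (A ⊃ B))) ≡ (¬A ⊃ A) = 1 ≡ 1 = 1
((¬B ≡ ((A ≡ A) ⊃ (B ⊃ A))) ⊃ ¬(A ⊃ B)) ⊃ ((((B ≡ B) ≡ B) ⊃ ((B ≡ A) ⊃ (A ⊃ B))) ≡ (¬A ⊃ A)) = 1 ⊃ 1 = 1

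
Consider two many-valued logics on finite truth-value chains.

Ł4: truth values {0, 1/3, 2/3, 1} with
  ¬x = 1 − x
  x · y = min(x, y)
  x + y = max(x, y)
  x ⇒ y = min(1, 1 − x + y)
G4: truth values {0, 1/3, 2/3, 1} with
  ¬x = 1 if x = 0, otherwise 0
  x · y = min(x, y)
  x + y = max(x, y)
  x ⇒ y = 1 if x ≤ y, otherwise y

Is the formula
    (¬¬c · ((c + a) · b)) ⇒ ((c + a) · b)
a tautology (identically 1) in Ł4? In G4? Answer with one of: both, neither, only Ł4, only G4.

both

In Ł4: every assignment gives 1 — tautology.
In G4: every assignment gives 1 — tautology.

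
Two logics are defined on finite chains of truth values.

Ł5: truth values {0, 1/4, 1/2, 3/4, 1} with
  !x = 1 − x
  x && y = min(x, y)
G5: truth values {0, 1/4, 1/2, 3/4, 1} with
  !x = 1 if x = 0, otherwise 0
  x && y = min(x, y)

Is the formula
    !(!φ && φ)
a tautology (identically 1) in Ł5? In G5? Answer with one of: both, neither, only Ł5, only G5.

In Ł5: at φ = 1/4 the value is 3/4 — not a tautology.
In G5: every assignment gives 1 — tautology.

only G5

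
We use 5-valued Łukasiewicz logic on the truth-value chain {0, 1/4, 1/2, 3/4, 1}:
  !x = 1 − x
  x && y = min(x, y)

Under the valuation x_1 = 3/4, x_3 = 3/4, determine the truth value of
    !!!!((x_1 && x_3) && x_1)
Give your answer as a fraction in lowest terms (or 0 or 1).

x_1 && x_3 = 3/4 && 3/4 = 3/4
(x_1 && x_3) && x_1 = 3/4 && 3/4 = 3/4
!((x_1 && x_3) && x_1) = !3/4 = 1/4
!!((x_1 && x_3) && x_1) = !1/4 = 3/4
!!!((x_1 && x_3) && x_1) = !3/4 = 1/4
!!!!((x_1 && x_3) && x_1) = !1/4 = 3/4

3/4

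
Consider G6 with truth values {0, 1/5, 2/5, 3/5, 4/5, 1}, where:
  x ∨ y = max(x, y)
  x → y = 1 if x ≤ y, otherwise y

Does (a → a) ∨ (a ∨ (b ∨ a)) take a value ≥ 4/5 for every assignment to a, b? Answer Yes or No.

Yes

At a = 2/5, b = 3/5, for instance:
a → a = 2/5 → 2/5 = 1
b ∨ a = 3/5 ∨ 2/5 = 3/5
a ∨ (b ∨ a) = 2/5 ∨ 3/5 = 3/5
(a → a) ∨ (a ∨ (b ∨ a)) = 1 ∨ 3/5 = 1
and checking the remaining 35 assignments likewise gives ≥ 4/5 in every case.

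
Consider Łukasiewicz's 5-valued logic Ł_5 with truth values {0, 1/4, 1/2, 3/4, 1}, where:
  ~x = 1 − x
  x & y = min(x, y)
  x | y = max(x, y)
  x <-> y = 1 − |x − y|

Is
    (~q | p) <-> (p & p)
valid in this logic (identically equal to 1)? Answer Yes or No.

No

Counterexample: take p = 0, q = 0.
~q = ~0 = 1
~q | p = 1 | 0 = 1
p & p = 0 & 0 = 0
(~q | p) <-> (p & p) = 1 <-> 0 = 0
This gives 0 ≠ 1.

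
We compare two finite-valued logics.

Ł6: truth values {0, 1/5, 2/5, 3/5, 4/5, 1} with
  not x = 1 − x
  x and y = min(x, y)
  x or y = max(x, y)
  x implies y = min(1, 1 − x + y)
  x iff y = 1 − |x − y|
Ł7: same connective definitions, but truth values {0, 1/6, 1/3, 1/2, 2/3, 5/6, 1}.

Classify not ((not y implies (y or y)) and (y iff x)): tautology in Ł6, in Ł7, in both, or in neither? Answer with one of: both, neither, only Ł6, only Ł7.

neither

In Ł6: at x = 0, y = 1/5 the value is 3/5 — not a tautology.
In Ł7: at x = 0, y = 1/6 the value is 2/3 — not a tautology.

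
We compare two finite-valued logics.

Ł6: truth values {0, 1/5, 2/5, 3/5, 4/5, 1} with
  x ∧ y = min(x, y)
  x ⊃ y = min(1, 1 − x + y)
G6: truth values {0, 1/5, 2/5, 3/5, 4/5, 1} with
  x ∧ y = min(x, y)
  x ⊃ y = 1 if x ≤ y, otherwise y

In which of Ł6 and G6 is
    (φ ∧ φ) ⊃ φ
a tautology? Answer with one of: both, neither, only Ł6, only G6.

In Ł6: every assignment gives 1 — tautology.
In G6: every assignment gives 1 — tautology.

both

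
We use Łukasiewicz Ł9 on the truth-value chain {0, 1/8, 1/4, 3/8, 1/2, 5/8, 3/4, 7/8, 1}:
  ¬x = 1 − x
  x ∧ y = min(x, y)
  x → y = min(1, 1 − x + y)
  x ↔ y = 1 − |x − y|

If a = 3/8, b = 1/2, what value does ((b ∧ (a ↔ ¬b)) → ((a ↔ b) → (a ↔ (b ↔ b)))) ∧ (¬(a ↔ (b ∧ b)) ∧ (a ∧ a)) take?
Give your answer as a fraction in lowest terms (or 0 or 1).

1/8

¬b = ¬1/2 = 1/2
a ↔ ¬b = 3/8 ↔ 1/2 = 7/8
b ∧ (a ↔ ¬b) = 1/2 ∧ 7/8 = 1/2
a ↔ b = 3/8 ↔ 1/2 = 7/8
b ↔ b = 1/2 ↔ 1/2 = 1
a ↔ (b ↔ b) = 3/8 ↔ 1 = 3/8
(a ↔ b) → (a ↔ (b ↔ b)) = 7/8 → 3/8 = 1/2
(b ∧ (a ↔ ¬b)) → ((a ↔ b) → (a ↔ (b ↔ b))) = 1/2 → 1/2 = 1
b ∧ b = 1/2 ∧ 1/2 = 1/2
a ↔ (b ∧ b) = 3/8 ↔ 1/2 = 7/8
¬(a ↔ (b ∧ b)) = ¬7/8 = 1/8
a ∧ a = 3/8 ∧ 3/8 = 3/8
¬(a ↔ (b ∧ b)) ∧ (a ∧ a) = 1/8 ∧ 3/8 = 1/8
((b ∧ (a ↔ ¬b)) → ((a ↔ b) → (a ↔ (b ↔ b)))) ∧ (¬(a ↔ (b ∧ b)) ∧ (a ∧ a)) = 1 ∧ 1/8 = 1/8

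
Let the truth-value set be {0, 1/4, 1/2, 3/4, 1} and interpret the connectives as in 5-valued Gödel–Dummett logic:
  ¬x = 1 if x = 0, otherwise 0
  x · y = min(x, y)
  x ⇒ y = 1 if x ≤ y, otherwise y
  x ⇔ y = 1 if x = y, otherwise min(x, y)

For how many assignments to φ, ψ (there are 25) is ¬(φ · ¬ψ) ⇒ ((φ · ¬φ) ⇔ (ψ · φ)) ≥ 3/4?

9

value 1: 9 assignments (counts)
value 0: 16 assignments
So 9 of the 25 assignments meet the threshold.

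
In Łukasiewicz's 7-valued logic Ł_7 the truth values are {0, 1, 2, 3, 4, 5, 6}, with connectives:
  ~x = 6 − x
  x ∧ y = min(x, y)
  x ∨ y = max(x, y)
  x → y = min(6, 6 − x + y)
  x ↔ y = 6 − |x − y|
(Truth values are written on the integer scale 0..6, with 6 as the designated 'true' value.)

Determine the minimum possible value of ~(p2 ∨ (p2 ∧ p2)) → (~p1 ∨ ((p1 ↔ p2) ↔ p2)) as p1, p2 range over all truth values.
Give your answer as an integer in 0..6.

Take p1 = 3, p2 = 0:
p2 ∧ p2 = 0 ∧ 0 = 0
p2 ∨ (p2 ∧ p2) = 0 ∨ 0 = 0
~(p2 ∨ (p2 ∧ p2)) = ~0 = 6
~p1 = ~3 = 3
p1 ↔ p2 = 3 ↔ 0 = 3
(p1 ↔ p2) ↔ p2 = 3 ↔ 0 = 3
~p1 ∨ ((p1 ↔ p2) ↔ p2) = 3 ∨ 3 = 3
~(p2 ∨ (p2 ∧ p2)) → (~p1 ∨ ((p1 ↔ p2) ↔ p2)) = 6 → 3 = 3
No assignment yields a value below 3, so this is the minimum.

3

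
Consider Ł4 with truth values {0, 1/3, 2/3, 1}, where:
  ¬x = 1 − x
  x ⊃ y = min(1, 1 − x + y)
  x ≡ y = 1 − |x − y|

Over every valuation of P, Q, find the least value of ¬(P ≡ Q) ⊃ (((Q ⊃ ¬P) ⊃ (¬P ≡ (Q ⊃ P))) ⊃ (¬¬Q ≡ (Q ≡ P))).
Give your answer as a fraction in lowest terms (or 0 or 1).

2/3

Take P = 1/3, Q = 1:
P ≡ Q = 1/3 ≡ 1 = 1/3
¬(P ≡ Q) = ¬1/3 = 2/3
¬P = ¬1/3 = 2/3
Q ⊃ ¬P = 1 ⊃ 2/3 = 2/3
¬P = ¬1/3 = 2/3
Q ⊃ P = 1 ⊃ 1/3 = 1/3
¬P ≡ (Q ⊃ P) = 2/3 ≡ 1/3 = 2/3
(Q ⊃ ¬P) ⊃ (¬P ≡ (Q ⊃ P)) = 2/3 ⊃ 2/3 = 1
¬Q = ¬1 = 0
¬¬Q = ¬0 = 1
Q ≡ P = 1 ≡ 1/3 = 1/3
¬¬Q ≡ (Q ≡ P) = 1 ≡ 1/3 = 1/3
((Q ⊃ ¬P) ⊃ (¬P ≡ (Q ⊃ P))) ⊃ (¬¬Q ≡ (Q ≡ P)) = 1 ⊃ 1/3 = 1/3
¬(P ≡ Q) ⊃ (((Q ⊃ ¬P) ⊃ (¬P ≡ (Q ⊃ P))) ⊃ (¬¬Q ≡ (Q ≡ P))) = 2/3 ⊃ 1/3 = 2/3
No assignment yields a value below 2/3, so this is the minimum.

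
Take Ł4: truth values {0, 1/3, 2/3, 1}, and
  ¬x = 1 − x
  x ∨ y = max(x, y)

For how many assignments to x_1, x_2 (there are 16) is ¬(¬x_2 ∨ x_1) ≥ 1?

x_1 = 0, x_2 = 0 ↦ 0  <
x_1 = 0, x_2 = 1/3 ↦ 1/3  <
x_1 = 0, x_2 = 2/3 ↦ 2/3  <
x_1 = 0, x_2 = 1 ↦ 1  ≥
x_1 = 1/3, x_2 = 0 ↦ 0  <
x_1 = 1/3, x_2 = 1/3 ↦ 1/3  <
x_1 = 1/3, x_2 = 2/3 ↦ 2/3  <
x_1 = 1/3, x_2 = 1 ↦ 2/3  <
x_1 = 2/3, x_2 = 0 ↦ 0  <
x_1 = 2/3, x_2 = 1/3 ↦ 1/3  <
x_1 = 2/3, x_2 = 2/3 ↦ 1/3  <
x_1 = 2/3, x_2 = 1 ↦ 1/3  <
x_1 = 1, x_2 = 0 ↦ 0  <
x_1 = 1, x_2 = 1/3 ↦ 0  <
x_1 = 1, x_2 = 2/3 ↦ 0  <
x_1 = 1, x_2 = 1 ↦ 0  <
So 1 of the 16 assignments meets the threshold.

1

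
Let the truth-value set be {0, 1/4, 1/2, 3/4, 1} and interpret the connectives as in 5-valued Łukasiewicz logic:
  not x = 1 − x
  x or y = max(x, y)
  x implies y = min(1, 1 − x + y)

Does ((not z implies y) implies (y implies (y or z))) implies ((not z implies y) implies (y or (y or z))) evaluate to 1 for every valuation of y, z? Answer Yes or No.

Counterexample: take y = 1/4, z = 1/4.
not z = not 1/4 = 3/4
not z implies y = 3/4 implies 1/4 = 1/2
y or z = 1/4 or 1/4 = 1/4
y implies (y or z) = 1/4 implies 1/4 = 1
(not z implies y) implies (y implies (y or z)) = 1/2 implies 1 = 1
not z = not 1/4 = 3/4
not z implies y = 3/4 implies 1/4 = 1/2
y or z = 1/4 or 1/4 = 1/4
y or (y or z) = 1/4 or 1/4 = 1/4
(not z implies y) implies (y or (y or z)) = 1/2 implies 1/4 = 3/4
((not z implies y) implies (y implies (y or z))) implies ((not z implies y) implies (y or (y or z))) = 1 implies 3/4 = 3/4
This gives 3/4 ≠ 1.

No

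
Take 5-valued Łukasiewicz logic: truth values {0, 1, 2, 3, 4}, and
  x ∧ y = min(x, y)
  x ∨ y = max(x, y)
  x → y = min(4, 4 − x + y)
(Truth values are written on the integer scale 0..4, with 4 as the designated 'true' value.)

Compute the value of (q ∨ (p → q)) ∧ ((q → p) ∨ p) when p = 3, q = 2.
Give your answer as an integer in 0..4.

3

p → q = 3 → 2 = 3
q ∨ (p → q) = 2 ∨ 3 = 3
q → p = 2 → 3 = 4
(q → p) ∨ p = 4 ∨ 3 = 4
(q ∨ (p → q)) ∧ ((q → p) ∨ p) = 3 ∧ 4 = 3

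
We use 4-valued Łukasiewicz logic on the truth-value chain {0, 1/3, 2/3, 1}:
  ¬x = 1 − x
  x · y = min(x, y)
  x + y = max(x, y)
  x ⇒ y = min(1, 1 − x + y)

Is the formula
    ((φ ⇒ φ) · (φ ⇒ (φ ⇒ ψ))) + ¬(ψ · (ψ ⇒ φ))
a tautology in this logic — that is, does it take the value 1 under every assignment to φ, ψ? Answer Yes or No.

No

Counterexample: take φ = 1, ψ = 1/3.
φ ⇒ φ = 1 ⇒ 1 = 1
φ ⇒ ψ = 1 ⇒ 1/3 = 1/3
φ ⇒ (φ ⇒ ψ) = 1 ⇒ 1/3 = 1/3
(φ ⇒ φ) · (φ ⇒ (φ ⇒ ψ)) = 1 · 1/3 = 1/3
ψ ⇒ φ = 1/3 ⇒ 1 = 1
ψ · (ψ ⇒ φ) = 1/3 · 1 = 1/3
¬(ψ · (ψ ⇒ φ)) = ¬1/3 = 2/3
((φ ⇒ φ) · (φ ⇒ (φ ⇒ ψ))) + ¬(ψ · (ψ ⇒ φ)) = 1/3 + 2/3 = 2/3
This gives 2/3 ≠ 1.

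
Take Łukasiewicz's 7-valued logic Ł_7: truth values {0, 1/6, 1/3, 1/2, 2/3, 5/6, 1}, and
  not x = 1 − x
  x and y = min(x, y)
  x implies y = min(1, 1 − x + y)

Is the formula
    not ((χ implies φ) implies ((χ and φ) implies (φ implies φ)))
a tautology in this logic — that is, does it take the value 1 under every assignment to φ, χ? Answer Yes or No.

No

Counterexample: take φ = 0, χ = 0.
χ implies φ = 0 implies 0 = 1
χ and φ = 0 and 0 = 0
φ implies φ = 0 implies 0 = 1
(χ and φ) implies (φ implies φ) = 0 implies 1 = 1
(χ implies φ) implies ((χ and φ) implies (φ implies φ)) = 1 implies 1 = 1
not ((χ implies φ) implies ((χ and φ) implies (φ implies φ))) = not 1 = 0
This gives 0 ≠ 1.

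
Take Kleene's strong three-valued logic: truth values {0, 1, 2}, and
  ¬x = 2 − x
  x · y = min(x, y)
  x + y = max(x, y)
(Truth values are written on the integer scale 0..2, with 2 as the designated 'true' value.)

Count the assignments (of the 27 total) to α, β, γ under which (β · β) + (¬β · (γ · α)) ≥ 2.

value 2: 10 assignments (counts)
value 1: 12 assignments
value 0: 5 assignments
So 10 of the 27 assignments meet the threshold.

10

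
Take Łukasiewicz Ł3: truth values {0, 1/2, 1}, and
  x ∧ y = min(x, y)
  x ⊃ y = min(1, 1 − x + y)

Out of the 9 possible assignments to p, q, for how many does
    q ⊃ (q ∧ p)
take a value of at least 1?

p = 0, q = 0 ↦ 1  ≥
p = 0, q = 1/2 ↦ 1/2  <
p = 0, q = 1 ↦ 0  <
p = 1/2, q = 0 ↦ 1  ≥
p = 1/2, q = 1/2 ↦ 1  ≥
p = 1/2, q = 1 ↦ 1/2  <
p = 1, q = 0 ↦ 1  ≥
p = 1, q = 1/2 ↦ 1  ≥
p = 1, q = 1 ↦ 1  ≥
So 6 of the 9 assignments meet the threshold.

6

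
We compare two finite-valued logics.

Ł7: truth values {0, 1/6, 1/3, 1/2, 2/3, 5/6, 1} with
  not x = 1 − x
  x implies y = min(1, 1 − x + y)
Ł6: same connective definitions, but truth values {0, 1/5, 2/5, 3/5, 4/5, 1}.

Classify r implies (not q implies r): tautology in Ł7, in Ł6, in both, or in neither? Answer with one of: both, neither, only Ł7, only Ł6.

both

In Ł7: every assignment gives 1 — tautology.
In Ł6: every assignment gives 1 — tautology.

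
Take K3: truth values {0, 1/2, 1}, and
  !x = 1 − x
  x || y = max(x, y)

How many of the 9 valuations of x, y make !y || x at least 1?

5

x = 0, y = 0 ↦ 1  ≥
x = 0, y = 1/2 ↦ 1/2  <
x = 0, y = 1 ↦ 0  <
x = 1/2, y = 0 ↦ 1  ≥
x = 1/2, y = 1/2 ↦ 1/2  <
x = 1/2, y = 1 ↦ 1/2  <
x = 1, y = 0 ↦ 1  ≥
x = 1, y = 1/2 ↦ 1  ≥
x = 1, y = 1 ↦ 1  ≥
So 5 of the 9 assignments meet the threshold.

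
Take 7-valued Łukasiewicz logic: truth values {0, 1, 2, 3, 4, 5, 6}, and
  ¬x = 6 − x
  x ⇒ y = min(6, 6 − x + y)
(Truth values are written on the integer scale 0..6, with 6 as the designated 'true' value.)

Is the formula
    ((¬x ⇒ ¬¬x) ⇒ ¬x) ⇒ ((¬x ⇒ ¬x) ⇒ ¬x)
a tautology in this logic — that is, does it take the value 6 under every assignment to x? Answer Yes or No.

Counterexample: take x = 1.
¬x = ¬1 = 5
¬x = ¬1 = 5
¬¬x = ¬5 = 1
¬x ⇒ ¬¬x = 5 ⇒ 1 = 2
¬x = ¬1 = 5
(¬x ⇒ ¬¬x) ⇒ ¬x = 2 ⇒ 5 = 6
¬x = ¬1 = 5
¬x = ¬1 = 5
¬x ⇒ ¬x = 5 ⇒ 5 = 6
¬x = ¬1 = 5
(¬x ⇒ ¬x) ⇒ ¬x = 6 ⇒ 5 = 5
((¬x ⇒ ¬¬x) ⇒ ¬x) ⇒ ((¬x ⇒ ¬x) ⇒ ¬x) = 6 ⇒ 5 = 5
This gives 5 ≠ 6.

No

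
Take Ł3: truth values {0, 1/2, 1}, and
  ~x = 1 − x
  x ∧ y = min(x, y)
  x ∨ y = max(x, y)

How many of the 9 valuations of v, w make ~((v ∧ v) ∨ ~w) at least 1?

v = 0, w = 0 ↦ 0  <
v = 0, w = 1/2 ↦ 1/2  <
v = 0, w = 1 ↦ 1  ≥
v = 1/2, w = 0 ↦ 0  <
v = 1/2, w = 1/2 ↦ 1/2  <
v = 1/2, w = 1 ↦ 1/2  <
v = 1, w = 0 ↦ 0  <
v = 1, w = 1/2 ↦ 0  <
v = 1, w = 1 ↦ 0  <
So 1 of the 9 assignments meets the threshold.

1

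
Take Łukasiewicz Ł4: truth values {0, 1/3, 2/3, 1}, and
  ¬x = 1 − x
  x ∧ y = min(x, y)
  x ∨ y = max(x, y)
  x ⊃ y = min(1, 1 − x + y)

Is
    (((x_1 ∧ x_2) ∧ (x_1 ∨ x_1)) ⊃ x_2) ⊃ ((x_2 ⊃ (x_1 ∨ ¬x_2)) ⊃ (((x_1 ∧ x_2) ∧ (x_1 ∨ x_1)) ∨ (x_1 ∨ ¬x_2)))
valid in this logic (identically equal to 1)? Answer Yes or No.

Counterexample: take x_1 = 0, x_2 = 1/3.
x_1 ∧ x_2 = 0 ∧ 1/3 = 0
x_1 ∨ x_1 = 0 ∨ 0 = 0
(x_1 ∧ x_2) ∧ (x_1 ∨ x_1) = 0 ∧ 0 = 0
((x_1 ∧ x_2) ∧ (x_1 ∨ x_1)) ⊃ x_2 = 0 ⊃ 1/3 = 1
¬x_2 = ¬1/3 = 2/3
x_1 ∨ ¬x_2 = 0 ∨ 2/3 = 2/3
x_2 ⊃ (x_1 ∨ ¬x_2) = 1/3 ⊃ 2/3 = 1
x_1 ∧ x_2 = 0 ∧ 1/3 = 0
x_1 ∨ x_1 = 0 ∨ 0 = 0
(x_1 ∧ x_2) ∧ (x_1 ∨ x_1) = 0 ∧ 0 = 0
¬x_2 = ¬1/3 = 2/3
x_1 ∨ ¬x_2 = 0 ∨ 2/3 = 2/3
((x_1 ∧ x_2) ∧ (x_1 ∨ x_1)) ∨ (x_1 ∨ ¬x_2) = 0 ∨ 2/3 = 2/3
(x_2 ⊃ (x_1 ∨ ¬x_2)) ⊃ (((x_1 ∧ x_2) ∧ (x_1 ∨ x_1)) ∨ (x_1 ∨ ¬x_2)) = 1 ⊃ 2/3 = 2/3
(((x_1 ∧ x_2) ∧ (x_1 ∨ x_1)) ⊃ x_2) ⊃ ((x_2 ⊃ (x_1 ∨ ¬x_2)) ⊃ (((x_1 ∧ x_2) ∧ (x_1 ∨ x_1)) ∨ (x_1 ∨ ¬x_2))) = 1 ⊃ 2/3 = 2/3
This gives 2/3 ≠ 1.

No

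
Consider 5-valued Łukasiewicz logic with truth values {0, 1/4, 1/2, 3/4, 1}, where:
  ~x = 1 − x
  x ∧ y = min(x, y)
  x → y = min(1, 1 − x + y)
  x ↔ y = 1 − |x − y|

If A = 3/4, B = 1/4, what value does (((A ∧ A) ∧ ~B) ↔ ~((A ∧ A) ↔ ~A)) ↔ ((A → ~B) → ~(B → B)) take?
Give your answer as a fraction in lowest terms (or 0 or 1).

1/4

A ∧ A = 3/4 ∧ 3/4 = 3/4
~B = ~1/4 = 3/4
(A ∧ A) ∧ ~B = 3/4 ∧ 3/4 = 3/4
A ∧ A = 3/4 ∧ 3/4 = 3/4
~A = ~3/4 = 1/4
(A ∧ A) ↔ ~A = 3/4 ↔ 1/4 = 1/2
~((A ∧ A) ↔ ~A) = ~1/2 = 1/2
((A ∧ A) ∧ ~B) ↔ ~((A ∧ A) ↔ ~A) = 3/4 ↔ 1/2 = 3/4
~B = ~1/4 = 3/4
A → ~B = 3/4 → 3/4 = 1
B → B = 1/4 → 1/4 = 1
~(B → B) = ~1 = 0
(A → ~B) → ~(B → B) = 1 → 0 = 0
(((A ∧ A) ∧ ~B) ↔ ~((A ∧ A) ↔ ~A)) ↔ ((A → ~B) → ~(B → B)) = 3/4 ↔ 0 = 1/4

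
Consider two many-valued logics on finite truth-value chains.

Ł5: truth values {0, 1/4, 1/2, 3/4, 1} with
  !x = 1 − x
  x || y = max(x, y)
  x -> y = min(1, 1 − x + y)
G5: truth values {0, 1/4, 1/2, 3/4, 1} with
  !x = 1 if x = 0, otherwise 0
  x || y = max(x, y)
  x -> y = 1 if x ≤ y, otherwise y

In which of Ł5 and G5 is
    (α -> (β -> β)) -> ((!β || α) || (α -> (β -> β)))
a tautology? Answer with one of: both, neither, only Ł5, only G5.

In Ł5: every assignment gives 1 — tautology.
In G5: every assignment gives 1 — tautology.

both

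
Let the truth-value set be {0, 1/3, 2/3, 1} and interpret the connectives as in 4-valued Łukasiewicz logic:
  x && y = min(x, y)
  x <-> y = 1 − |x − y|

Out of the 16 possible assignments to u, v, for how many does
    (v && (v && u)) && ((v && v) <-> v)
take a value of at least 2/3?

u = 0, v = 0 ↦ 0  <
u = 0, v = 1/3 ↦ 0  <
u = 0, v = 2/3 ↦ 0  <
u = 0, v = 1 ↦ 0  <
u = 1/3, v = 0 ↦ 0  <
u = 1/3, v = 1/3 ↦ 1/3  <
u = 1/3, v = 2/3 ↦ 1/3  <
u = 1/3, v = 1 ↦ 1/3  <
u = 2/3, v = 0 ↦ 0  <
u = 2/3, v = 1/3 ↦ 1/3  <
u = 2/3, v = 2/3 ↦ 2/3  ≥
u = 2/3, v = 1 ↦ 2/3  ≥
u = 1, v = 0 ↦ 0  <
u = 1, v = 1/3 ↦ 1/3  <
u = 1, v = 2/3 ↦ 2/3  ≥
u = 1, v = 1 ↦ 1  ≥
So 4 of the 16 assignments meet the threshold.

4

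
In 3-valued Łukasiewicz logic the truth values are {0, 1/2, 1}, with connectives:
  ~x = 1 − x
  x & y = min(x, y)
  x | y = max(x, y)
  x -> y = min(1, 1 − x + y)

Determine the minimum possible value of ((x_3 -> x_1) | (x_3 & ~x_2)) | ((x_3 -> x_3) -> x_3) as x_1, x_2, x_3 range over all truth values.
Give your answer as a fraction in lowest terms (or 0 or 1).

Take x_1 = 0, x_2 = 0, x_3 = 1/2:
x_3 -> x_1 = 1/2 -> 0 = 1/2
~x_2 = ~0 = 1
x_3 & ~x_2 = 1/2 & 1 = 1/2
(x_3 -> x_1) | (x_3 & ~x_2) = 1/2 | 1/2 = 1/2
x_3 -> x_3 = 1/2 -> 1/2 = 1
(x_3 -> x_3) -> x_3 = 1 -> 1/2 = 1/2
((x_3 -> x_1) | (x_3 & ~x_2)) | ((x_3 -> x_3) -> x_3) = 1/2 | 1/2 = 1/2
No assignment yields a value below 1/2, so this is the minimum.

1/2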